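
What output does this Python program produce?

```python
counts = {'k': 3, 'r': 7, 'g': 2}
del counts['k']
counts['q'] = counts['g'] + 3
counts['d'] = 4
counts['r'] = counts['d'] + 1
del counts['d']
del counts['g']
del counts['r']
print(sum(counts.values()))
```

del 'k' → {'r': 7, 'g': 2}
counts['q'] = counts['g']+3 = 5 → {'r': 7, 'g': 2, 'q': 5}
counts['d'] = 4 → {'r': 7, 'g': 2, 'q': 5, 'd': 4}
counts['r'] = counts['d']+1 = 5 → {'r': 5, 'g': 2, 'q': 5, 'd': 4}
del 'd' → {'r': 5, 'g': 2, 'q': 5}
del 'g' → {'r': 5, 'q': 5}
del 'r' → {'q': 5}
sum of values = 5

5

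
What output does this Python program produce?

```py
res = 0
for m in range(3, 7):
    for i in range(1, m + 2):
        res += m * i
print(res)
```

363

m=3,i=1: res = 0+3 = 3
m=3,i=2: res = 3+6 = 9
m=3,i=3: res = 9+9 = 18
m=3,i=4: res = 18+12 = 30
m=4,i=1: res = 30+4 = 34
m=4,i=2: res = 34+8 = 42
m=4,i=3: res = 42+12 = 54
m=4,i=4: res = 54+16 = 70
m=4,i=5: res = 70+20 = 90
m=5,i=1: res = 90+5 = 95
m=5,i=2: res = 95+10 = 105
m=5,i=3: res = 105+15 = 120
m=5,i=4: res = 120+20 = 140
m=5,i=5: res = 140+25 = 165
m=5,i=6: res = 165+30 = 195
m=6,i=1: res = 195+6 = 201
m=6,i=2: res = 201+12 = 213
m=6,i=3: res = 213+18 = 231
m=6,i=4: res = 231+24 = 255
m=6,i=5: res = 255+30 = 285
m=6,i=6: res = 285+36 = 321
m=6,i=7: res = 321+42 = 363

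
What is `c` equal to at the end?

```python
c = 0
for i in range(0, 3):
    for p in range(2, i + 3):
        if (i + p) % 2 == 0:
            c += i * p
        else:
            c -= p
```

i=0,p=2: even sum, c = 0+0 = 0
i=1,p=2: odd sum, c = 0-2 = -2
i=1,p=3: even sum, c = (-2)+3 = 1
i=2,p=2: even sum, c = 1+4 = 5
i=2,p=3: odd sum, c = 5-3 = 2
i=2,p=4: even sum, c = 2+8 = 10

10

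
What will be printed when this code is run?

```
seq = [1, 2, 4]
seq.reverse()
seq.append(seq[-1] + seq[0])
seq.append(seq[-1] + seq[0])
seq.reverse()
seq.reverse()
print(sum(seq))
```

21

reverse → [4, 2, 1]
append seq[-1]+seq[0] = 1+4 = 5 → [4, 2, 1, 5]
append seq[-1]+seq[0] = 5+4 = 9 → [4, 2, 1, 5, 9]
reverse → [9, 5, 1, 2, 4]
reverse → [4, 2, 1, 5, 9]
sum = 21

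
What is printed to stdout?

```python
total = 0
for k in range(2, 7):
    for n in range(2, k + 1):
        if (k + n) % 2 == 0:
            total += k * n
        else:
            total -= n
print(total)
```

130

k=2,n=2: even sum, total = 0+4 = 4
k=3,n=2: odd sum, total = 4-2 = 2
k=3,n=3: even sum, total = 2+9 = 11
k=4,n=2: even sum, total = 11+8 = 19
k=4,n=3: odd sum, total = 19-3 = 16
k=4,n=4: even sum, total = 16+16 = 32
k=5,n=2: odd sum, total = 32-2 = 30
k=5,n=3: even sum, total = 30+15 = 45
k=5,n=4: odd sum, total = 45-4 = 41
k=5,n=5: even sum, total = 41+25 = 66
k=6,n=2: even sum, total = 66+12 = 78
k=6,n=3: odd sum, total = 78-3 = 75
k=6,n=4: even sum, total = 75+24 = 99
k=6,n=5: odd sum, total = 99-5 = 94
k=6,n=6: even sum, total = 94+36 = 130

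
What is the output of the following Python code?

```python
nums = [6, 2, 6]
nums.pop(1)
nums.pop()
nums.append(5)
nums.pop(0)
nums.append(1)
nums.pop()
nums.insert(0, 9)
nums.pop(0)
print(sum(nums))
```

pop(1) removes 2 → [6, 6]
pop() removes 6 → [6]
append 5 → [6, 5]
pop(0) removes 6 → [5]
append 1 → [5, 1]
pop() removes 1 → [5]
insert 9 at 0 → [9, 5]
pop(0) removes 9 → [5]
sum = 5

5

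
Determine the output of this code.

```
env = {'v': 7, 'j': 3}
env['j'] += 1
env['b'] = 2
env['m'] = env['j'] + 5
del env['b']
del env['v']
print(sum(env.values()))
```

env['j'] = 3+1 = 4 → {'v': 7, 'j': 4}
env['b'] = 2 → {'v': 7, 'j': 4, 'b': 2}
env['m'] = env['j']+5 = 9 → {'v': 7, 'j': 4, 'b': 2, 'm': 9}
del 'b' → {'v': 7, 'j': 4, 'm': 9}
del 'v' → {'j': 4, 'm': 9}
sum of values = 13

13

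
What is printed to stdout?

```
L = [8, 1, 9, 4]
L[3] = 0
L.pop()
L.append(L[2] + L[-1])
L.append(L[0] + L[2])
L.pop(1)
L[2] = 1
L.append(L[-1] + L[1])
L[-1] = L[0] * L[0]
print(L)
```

[8, 9, 1, 17, 64]

L[3] = 0 → [8, 1, 9, 0]
pop() removes 0 → [8, 1, 9]
append L[2]+L[-1] = 9+9 = 18 → [8, 1, 9, 18]
append L[0]+L[2] = 8+9 = 17 → [8, 1, 9, 18, 17]
pop(1) removes 1 → [8, 9, 18, 17]
L[2] = 1 → [8, 9, 1, 17]
append L[-1]+L[1] = 17+9 = 26 → [8, 9, 1, 17, 26]
L[-1] = L[0]*L[0] = 8*8 = 64 → [8, 9, 1, 17, 64]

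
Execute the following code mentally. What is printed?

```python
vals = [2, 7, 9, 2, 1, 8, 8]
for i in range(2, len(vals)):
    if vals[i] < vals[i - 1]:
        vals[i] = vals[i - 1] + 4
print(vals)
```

i=2: 9>=7, unchanged → [2, 7, 9, 2, 1, 8, 8]
i=3: 2<9, vals[3] = 9+4 = 13 → [2, 7, 9, 13, 1, 8, 8]
i=4: 1<13, vals[4] = 13+4 = 17 → [2, 7, 9, 13, 17, 8, 8]
i=5: 8<17, vals[5] = 17+4 = 21 → [2, 7, 9, 13, 17, 21, 8]
i=6: 8<21, vals[6] = 21+4 = 25 → [2, 7, 9, 13, 17, 21, 25]

[2, 7, 9, 13, 17, 21, 25]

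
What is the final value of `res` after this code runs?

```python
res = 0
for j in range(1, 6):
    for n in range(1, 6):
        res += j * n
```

j=1,n=1: res = 0+1 = 1
j=1,n=2: res = 1+2 = 3
j=1,n=3: res = 3+3 = 6
j=1,n=4: res = 6+4 = 10
j=1,n=5: res = 10+5 = 15
j=2,n=1: res = 15+2 = 17
j=2,n=2: res = 17+4 = 21
j=2,n=3: res = 21+6 = 27
j=2,n=4: res = 27+8 = 35
j=2,n=5: res = 35+10 = 45
j=3,n=1: res = 45+3 = 48
j=3,n=2: res = 48+6 = 54
j=3,n=3: res = 54+9 = 63
j=3,n=4: res = 63+12 = 75
j=3,n=5: res = 75+15 = 90
j=4,n=1: res = 90+4 = 94
j=4,n=2: res = 94+8 = 102
j=4,n=3: res = 102+12 = 114
j=4,n=4: res = 114+16 = 130
j=4,n=5: res = 130+20 = 150
j=5,n=1: res = 150+5 = 155
j=5,n=2: res = 155+10 = 165
j=5,n=3: res = 165+15 = 180
j=5,n=4: res = 180+20 = 200
j=5,n=5: res = 200+25 = 225

225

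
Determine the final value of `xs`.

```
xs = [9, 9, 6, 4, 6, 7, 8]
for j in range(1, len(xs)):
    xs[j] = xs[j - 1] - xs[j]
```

[9, 0, -6, -10, -16, -23, -31]

j=1: xs[1] = 9-9 = 0 → [9, 0, 6, 4, 6, 7, 8]
j=2: xs[2] = 0-6 = -6 → [9, 0, -6, 4, 6, 7, 8]
j=3: xs[3] = (-6)-4 = -10 → [9, 0, -6, -10, 6, 7, 8]
j=4: xs[4] = (-10)-6 = -16 → [9, 0, -6, -10, -16, 7, 8]
j=5: xs[5] = (-16)-7 = -23 → [9, 0, -6, -10, -16, -23, 8]
j=6: xs[6] = (-23)-8 = -31 → [9, 0, -6, -10, -16, -23, -31]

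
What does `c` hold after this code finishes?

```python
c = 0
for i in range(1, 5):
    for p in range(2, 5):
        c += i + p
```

i=1,p=2: c = 0+3 = 3
i=1,p=3: c = 3+4 = 7
i=1,p=4: c = 7+5 = 12
i=2,p=2: c = 12+4 = 16
i=2,p=3: c = 16+5 = 21
i=2,p=4: c = 21+6 = 27
i=3,p=2: c = 27+5 = 32
i=3,p=3: c = 32+6 = 38
i=3,p=4: c = 38+7 = 45
i=4,p=2: c = 45+6 = 51
i=4,p=3: c = 51+7 = 58
i=4,p=4: c = 58+8 = 66

66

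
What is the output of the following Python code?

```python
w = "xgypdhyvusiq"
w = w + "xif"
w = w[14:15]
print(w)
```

f

+ 'xif' → 'xgypdhyvusiqxif'
slice [14:15] → 'f'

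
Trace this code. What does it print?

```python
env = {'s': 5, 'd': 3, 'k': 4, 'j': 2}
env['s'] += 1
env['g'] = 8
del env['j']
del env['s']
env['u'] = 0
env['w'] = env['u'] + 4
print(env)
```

{'d': 3, 'k': 4, 'g': 8, 'u': 0, 'w': 4}

env['s'] = 5+1 = 6 → {'s': 6, 'd': 3, 'k': 4, 'j': 2}
env['g'] = 8 → {'s': 6, 'd': 3, 'k': 4, 'j': 2, 'g': 8}
del 'j' → {'s': 6, 'd': 3, 'k': 4, 'g': 8}
del 's' → {'d': 3, 'k': 4, 'g': 8}
env['u'] = 0 → {'d': 3, 'k': 4, 'g': 8, 'u': 0}
env['w'] = env['u']+4 = 4 → {'d': 3, 'k': 4, 'g': 8, 'u': 0, 'w': 4}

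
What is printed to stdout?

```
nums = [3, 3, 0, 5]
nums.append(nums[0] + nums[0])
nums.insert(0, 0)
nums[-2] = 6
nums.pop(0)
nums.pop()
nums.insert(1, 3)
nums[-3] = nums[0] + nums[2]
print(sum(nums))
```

18

append nums[0]+nums[0] = 3+3 = 6 → [3, 3, 0, 5, 6]
insert 0 at 0 → [0, 3, 3, 0, 5, 6]
nums[-2] = 6 → [0, 3, 3, 0, 6, 6]
pop(0) removes 0 → [3, 3, 0, 6, 6]
pop() removes 6 → [3, 3, 0, 6]
insert 3 at 1 → [3, 3, 3, 0, 6]
nums[-3] = nums[0]+nums[2] = 3+3 = 6 → [3, 3, 6, 0, 6]
sum = 18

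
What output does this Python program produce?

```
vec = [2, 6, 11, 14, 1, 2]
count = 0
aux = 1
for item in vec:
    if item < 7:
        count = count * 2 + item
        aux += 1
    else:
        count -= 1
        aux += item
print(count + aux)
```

66

item=2: <7, count = 0*2+2 = 2; aux=2
item=6: <7, count = 2*2+6 = 10; aux=3
item=11: not <7, count = 10-1 = 9; aux=14
item=14: not <7, count = 9-1 = 8; aux=28
item=1: <7, count = 8*2+1 = 17; aux=29
item=2: <7, count = 17*2+2 = 36; aux=30
count+aux = 36+30 = 66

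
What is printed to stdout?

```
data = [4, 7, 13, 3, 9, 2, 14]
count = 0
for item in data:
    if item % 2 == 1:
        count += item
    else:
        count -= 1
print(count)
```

29

item=4: not odd, count = 0-1 = -1
item=7: odd, count = (-1)+7 = 6
item=13: odd, count = 6+13 = 19
item=3: odd, count = 19+3 = 22
item=9: odd, count = 22+9 = 31
item=2: not odd, count = 31-1 = 30
item=14: not odd, count = 30-1 = 29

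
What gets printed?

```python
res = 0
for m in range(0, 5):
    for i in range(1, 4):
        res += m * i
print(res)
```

60

m=0,i=1: res = 0+0 = 0
m=0,i=2: res = 0+0 = 0
m=0,i=3: res = 0+0 = 0
m=1,i=1: res = 0+1 = 1
m=1,i=2: res = 1+2 = 3
m=1,i=3: res = 3+3 = 6
m=2,i=1: res = 6+2 = 8
m=2,i=2: res = 8+4 = 12
m=2,i=3: res = 12+6 = 18
m=3,i=1: res = 18+3 = 21
m=3,i=2: res = 21+6 = 27
m=3,i=3: res = 27+9 = 36
m=4,i=1: res = 36+4 = 40
m=4,i=2: res = 40+8 = 48
m=4,i=3: res = 48+12 = 60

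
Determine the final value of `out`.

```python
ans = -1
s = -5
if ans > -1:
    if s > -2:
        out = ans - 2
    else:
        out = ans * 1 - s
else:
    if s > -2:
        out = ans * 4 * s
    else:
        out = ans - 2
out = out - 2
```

ans=-1, s=-5
ans > -1 is False; s > -2 is False
→ out = ans - 2 = -3
out = (-3)-2 = -5

-5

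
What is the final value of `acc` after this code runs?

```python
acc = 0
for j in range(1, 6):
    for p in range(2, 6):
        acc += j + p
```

130

j=1,p=2: acc = 0+3 = 3
j=1,p=3: acc = 3+4 = 7
j=1,p=4: acc = 7+5 = 12
j=1,p=5: acc = 12+6 = 18
j=2,p=2: acc = 18+4 = 22
j=2,p=3: acc = 22+5 = 27
j=2,p=4: acc = 27+6 = 33
j=2,p=5: acc = 33+7 = 40
j=3,p=2: acc = 40+5 = 45
j=3,p=3: acc = 45+6 = 51
j=3,p=4: acc = 51+7 = 58
j=3,p=5: acc = 58+8 = 66
j=4,p=2: acc = 66+6 = 72
j=4,p=3: acc = 72+7 = 79
j=4,p=4: acc = 79+8 = 87
j=4,p=5: acc = 87+9 = 96
j=5,p=2: acc = 96+7 = 103
j=5,p=3: acc = 103+8 = 111
j=5,p=4: acc = 111+9 = 120
j=5,p=5: acc = 120+10 = 130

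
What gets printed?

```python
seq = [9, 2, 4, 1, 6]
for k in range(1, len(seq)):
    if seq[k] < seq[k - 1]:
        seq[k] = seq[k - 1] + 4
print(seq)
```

[9, 13, 17, 21, 25]

k=1: 2<9, seq[1] = 9+4 = 13 → [9, 13, 4, 1, 6]
k=2: 4<13, seq[2] = 13+4 = 17 → [9, 13, 17, 1, 6]
k=3: 1<17, seq[3] = 17+4 = 21 → [9, 13, 17, 21, 6]
k=4: 6<21, seq[4] = 21+4 = 25 → [9, 13, 17, 21, 25]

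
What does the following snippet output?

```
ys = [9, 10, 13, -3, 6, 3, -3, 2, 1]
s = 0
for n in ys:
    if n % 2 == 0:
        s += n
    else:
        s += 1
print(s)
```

n=9: not even, s = 0+1 = 1
n=10: even, s = 1+10 = 11
n=13: not even, s = 11+1 = 12
n=-3: not even, s = 12+1 = 13
n=6: even, s = 13+6 = 19
n=3: not even, s = 19+1 = 20
n=-3: not even, s = 20+1 = 21
n=2: even, s = 21+2 = 23
n=1: not even, s = 23+1 = 24

24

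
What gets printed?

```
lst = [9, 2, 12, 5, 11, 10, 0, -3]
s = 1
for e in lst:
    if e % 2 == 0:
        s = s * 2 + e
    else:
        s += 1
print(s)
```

125

e=9: not even, s = 1+1 = 2
e=2: even, s = 2*2+2 = 6
e=12: even, s = 6*2+12 = 24
e=5: not even, s = 24+1 = 25
e=11: not even, s = 25+1 = 26
e=10: even, s = 26*2+10 = 62
e=0: even, s = 62*2+0 = 124
e=-3: not even, s = 124+1 = 125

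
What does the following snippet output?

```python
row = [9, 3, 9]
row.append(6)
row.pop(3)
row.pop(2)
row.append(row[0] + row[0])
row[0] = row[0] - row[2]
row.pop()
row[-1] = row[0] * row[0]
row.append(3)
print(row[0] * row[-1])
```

-27

append 6 → [9, 3, 9, 6]
pop(3) removes 6 → [9, 3, 9]
pop(2) removes 9 → [9, 3]
append row[0]+row[0] = 9+9 = 18 → [9, 3, 18]
row[0] = row[0]-row[2] = 9-18 = -9 → [-9, 3, 18]
pop() removes 18 → [-9, 3]
row[-1] = row[0]*row[0] = (-9)*(-9) = 81 → [-9, 81]
append 3 → [-9, 81, 3]
row[0]*row[-1] = (-9)*3 = -27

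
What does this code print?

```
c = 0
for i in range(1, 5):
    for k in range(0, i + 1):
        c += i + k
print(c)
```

60

i=1,k=0: c = 0+1 = 1
i=1,k=1: c = 1+2 = 3
i=2,k=0: c = 3+2 = 5
i=2,k=1: c = 5+3 = 8
i=2,k=2: c = 8+4 = 12
i=3,k=0: c = 12+3 = 15
i=3,k=1: c = 15+4 = 19
i=3,k=2: c = 19+5 = 24
i=3,k=3: c = 24+6 = 30
i=4,k=0: c = 30+4 = 34
i=4,k=1: c = 34+5 = 39
i=4,k=2: c = 39+6 = 45
i=4,k=3: c = 45+7 = 52
i=4,k=4: c = 52+8 = 60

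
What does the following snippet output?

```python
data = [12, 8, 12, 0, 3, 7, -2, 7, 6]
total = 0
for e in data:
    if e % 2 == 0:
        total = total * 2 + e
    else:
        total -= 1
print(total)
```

e=12: even, total = 0*2+12 = 12
e=8: even, total = 12*2+8 = 32
e=12: even, total = 32*2+12 = 76
e=0: even, total = 76*2+0 = 152
e=3: not even, total = 152-1 = 151
e=7: not even, total = 151-1 = 150
e=-2: even, total = 150*2+(-2) = 298
e=7: not even, total = 298-1 = 297
e=6: even, total = 297*2+6 = 600

600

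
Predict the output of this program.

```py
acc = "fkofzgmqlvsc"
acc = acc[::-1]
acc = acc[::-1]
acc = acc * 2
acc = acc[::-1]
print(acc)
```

csvlqmgzfokfcsvlqmgzfokf

reverse → 'csvlqmgzfokf'
reverse → 'fkofzgmqlvsc'
repeat ×2 → 'fkofzgmqlvscfkofzgmqlvsc'
reverse → 'csvlqmgzfokfcsvlqmgzfokf'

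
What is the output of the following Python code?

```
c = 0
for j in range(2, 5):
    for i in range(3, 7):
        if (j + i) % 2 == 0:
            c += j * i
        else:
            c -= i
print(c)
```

58

j=2,i=3: odd sum, c = 0-3 = -3
j=2,i=4: even sum, c = (-3)+8 = 5
j=2,i=5: odd sum, c = 5-5 = 0
j=2,i=6: even sum, c = 0+12 = 12
j=3,i=3: even sum, c = 12+9 = 21
j=3,i=4: odd sum, c = 21-4 = 17
j=3,i=5: even sum, c = 17+15 = 32
j=3,i=6: odd sum, c = 32-6 = 26
j=4,i=3: odd sum, c = 26-3 = 23
j=4,i=4: even sum, c = 23+16 = 39
j=4,i=5: odd sum, c = 39-5 = 34
j=4,i=6: even sum, c = 34+24 = 58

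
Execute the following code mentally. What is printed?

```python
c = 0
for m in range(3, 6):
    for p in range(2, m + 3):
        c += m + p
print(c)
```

m=3,p=2: c = 0+5 = 5
m=3,p=3: c = 5+6 = 11
m=3,p=4: c = 11+7 = 18
m=3,p=5: c = 18+8 = 26
m=4,p=2: c = 26+6 = 32
m=4,p=3: c = 32+7 = 39
m=4,p=4: c = 39+8 = 47
m=4,p=5: c = 47+9 = 56
m=4,p=6: c = 56+10 = 66
m=5,p=2: c = 66+7 = 73
m=5,p=3: c = 73+8 = 81
m=5,p=4: c = 81+9 = 90
m=5,p=5: c = 90+10 = 100
m=5,p=6: c = 100+11 = 111
m=5,p=7: c = 111+12 = 123

123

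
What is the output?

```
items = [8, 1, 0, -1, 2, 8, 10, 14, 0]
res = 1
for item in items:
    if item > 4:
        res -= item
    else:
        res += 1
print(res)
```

item=8: >4, res = 1-8 = -7
item=1: not >4, res = (-7)+1 = -6
item=0: not >4, res = (-6)+1 = -5
item=-1: not >4, res = (-5)+1 = -4
item=2: not >4, res = (-4)+1 = -3
item=8: >4, res = (-3)-8 = -11
item=10: >4, res = (-11)-10 = -21
item=14: >4, res = (-21)-14 = -35
item=0: not >4, res = (-35)+1 = -34

-34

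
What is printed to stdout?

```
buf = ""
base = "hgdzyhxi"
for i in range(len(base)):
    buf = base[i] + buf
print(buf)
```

ixhyzdgh

i=0: prepend 'h' → 'h'
i=1: prepend 'g' → 'gh'
i=2: prepend 'd' → 'dgh'
i=3: prepend 'z' → 'zdgh'
i=4: prepend 'y' → 'yzdgh'
i=5: prepend 'h' → 'hyzdgh'
i=6: prepend 'x' → 'xhyzdgh'
i=7: prepend 'i' → 'ixhyzdgh'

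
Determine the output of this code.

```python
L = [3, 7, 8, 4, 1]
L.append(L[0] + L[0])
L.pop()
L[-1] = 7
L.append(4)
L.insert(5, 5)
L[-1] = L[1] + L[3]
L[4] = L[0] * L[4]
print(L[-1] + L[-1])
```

22

append L[0]+L[0] = 3+3 = 6 → [3, 7, 8, 4, 1, 6]
pop() removes 6 → [3, 7, 8, 4, 1]
L[-1] = 7 → [3, 7, 8, 4, 7]
append 4 → [3, 7, 8, 4, 7, 4]
insert 5 at 5 → [3, 7, 8, 4, 7, 5, 4]
L[-1] = L[1]+L[3] = 7+4 = 11 → [3, 7, 8, 4, 7, 5, 11]
L[4] = L[0]*L[4] = 3*7 = 21 → [3, 7, 8, 4, 21, 5, 11]
L[-1]+L[-1] = 11+11 = 22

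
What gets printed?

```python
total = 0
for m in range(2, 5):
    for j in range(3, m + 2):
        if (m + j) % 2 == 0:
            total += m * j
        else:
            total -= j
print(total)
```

10

m=2,j=3: odd sum, total = 0-3 = -3
m=3,j=3: even sum, total = (-3)+9 = 6
m=3,j=4: odd sum, total = 6-4 = 2
m=4,j=3: odd sum, total = 2-3 = -1
m=4,j=4: even sum, total = (-1)+16 = 15
m=4,j=5: odd sum, total = 15-5 = 10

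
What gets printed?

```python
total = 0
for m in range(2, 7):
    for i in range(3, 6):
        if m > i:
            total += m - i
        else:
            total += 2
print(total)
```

m=2,i=3: not 2>3, total = 0+2 = 2
m=2,i=4: not 2>4, total = 2+2 = 4
m=2,i=5: not 2>5, total = 4+2 = 6
m=3,i=3: not 3>3, total = 6+2 = 8
m=3,i=4: not 3>4, total = 8+2 = 10
m=3,i=5: not 3>5, total = 10+2 = 12
m=4,i=3: 4>3, total = 12+1 = 13
m=4,i=4: not 4>4, total = 13+2 = 15
m=4,i=5: not 4>5, total = 15+2 = 17
m=5,i=3: 5>3, total = 17+2 = 19
m=5,i=4: 5>4, total = 19+1 = 20
m=5,i=5: not 5>5, total = 20+2 = 22
m=6,i=3: 6>3, total = 22+3 = 25
m=6,i=4: 6>4, total = 25+2 = 27
m=6,i=5: 6>5, total = 27+1 = 28

28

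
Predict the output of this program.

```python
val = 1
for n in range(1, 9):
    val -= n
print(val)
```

-35

n=1: val = 1-1 = 0
n=2: val = 0-2 = -2
n=3: val = (-2)-3 = -5
n=4: val = (-5)-4 = -9
n=5: val = (-9)-5 = -14
n=6: val = (-14)-6 = -20
n=7: val = (-20)-7 = -27
n=8: val = (-27)-8 = -35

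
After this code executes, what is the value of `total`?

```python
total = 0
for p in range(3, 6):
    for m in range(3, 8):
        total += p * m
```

p=3,m=3: total = 0+9 = 9
p=3,m=4: total = 9+12 = 21
p=3,m=5: total = 21+15 = 36
p=3,m=6: total = 36+18 = 54
p=3,m=7: total = 54+21 = 75
p=4,m=3: total = 75+12 = 87
p=4,m=4: total = 87+16 = 103
p=4,m=5: total = 103+20 = 123
p=4,m=6: total = 123+24 = 147
p=4,m=7: total = 147+28 = 175
p=5,m=3: total = 175+15 = 190
p=5,m=4: total = 190+20 = 210
p=5,m=5: total = 210+25 = 235
p=5,m=6: total = 235+30 = 265
p=5,m=7: total = 265+35 = 300

300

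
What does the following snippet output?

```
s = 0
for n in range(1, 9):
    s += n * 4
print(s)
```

n=1: s = 0+1*4 = 4
n=2: s = 4+2*4 = 12
n=3: s = 12+3*4 = 24
n=4: s = 24+4*4 = 40
n=5: s = 40+5*4 = 60
n=6: s = 60+6*4 = 84
n=7: s = 84+7*4 = 112
n=8: s = 112+8*4 = 144

144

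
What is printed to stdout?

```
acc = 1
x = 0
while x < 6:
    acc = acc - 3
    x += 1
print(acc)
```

-17

x=0: acc = 1-3 = -2
x=1: acc = (-2)-3 = -5
x=2: acc = (-5)-3 = -8
x=3: acc = (-8)-3 = -11
x=4: acc = (-11)-3 = -14
x=5: acc = (-14)-3 = -17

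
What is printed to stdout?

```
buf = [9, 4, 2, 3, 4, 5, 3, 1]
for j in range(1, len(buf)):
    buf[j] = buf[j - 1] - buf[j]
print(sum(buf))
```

j=1: buf[1] = 9-4 = 5 → [9, 5, 2, 3, 4, 5, 3, 1]
j=2: buf[2] = 5-2 = 3 → [9, 5, 3, 3, 4, 5, 3, 1]
j=3: buf[3] = 3-3 = 0 → [9, 5, 3, 0, 4, 5, 3, 1]
j=4: buf[4] = 0-4 = -4 → [9, 5, 3, 0, -4, 5, 3, 1]
j=5: buf[5] = (-4)-5 = -9 → [9, 5, 3, 0, -4, -9, 3, 1]
j=6: buf[6] = (-9)-3 = -12 → [9, 5, 3, 0, -4, -9, -12, 1]
j=7: buf[7] = (-12)-1 = -13 → [9, 5, 3, 0, -4, -9, -12, -13]
sum = -21

-21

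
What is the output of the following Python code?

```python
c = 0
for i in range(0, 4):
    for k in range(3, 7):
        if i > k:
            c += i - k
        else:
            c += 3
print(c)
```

i=0,k=3: not 0>3, c = 0+3 = 3
i=0,k=4: not 0>4, c = 3+3 = 6
i=0,k=5: not 0>5, c = 6+3 = 9
i=0,k=6: not 0>6, c = 9+3 = 12
i=1,k=3: not 1>3, c = 12+3 = 15
i=1,k=4: not 1>4, c = 15+3 = 18
i=1,k=5: not 1>5, c = 18+3 = 21
i=1,k=6: not 1>6, c = 21+3 = 24
i=2,k=3: not 2>3, c = 24+3 = 27
i=2,k=4: not 2>4, c = 27+3 = 30
i=2,k=5: not 2>5, c = 30+3 = 33
i=2,k=6: not 2>6, c = 33+3 = 36
i=3,k=3: not 3>3, c = 36+3 = 39
i=3,k=4: not 3>4, c = 39+3 = 42
i=3,k=5: not 3>5, c = 42+3 = 45
i=3,k=6: not 3>6, c = 45+3 = 48

48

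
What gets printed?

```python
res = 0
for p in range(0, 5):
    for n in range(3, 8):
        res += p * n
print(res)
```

250

p=0,n=3: res = 0+0 = 0
p=0,n=4: res = 0+0 = 0
p=0,n=5: res = 0+0 = 0
p=0,n=6: res = 0+0 = 0
p=0,n=7: res = 0+0 = 0
p=1,n=3: res = 0+3 = 3
p=1,n=4: res = 3+4 = 7
p=1,n=5: res = 7+5 = 12
p=1,n=6: res = 12+6 = 18
p=1,n=7: res = 18+7 = 25
p=2,n=3: res = 25+6 = 31
p=2,n=4: res = 31+8 = 39
p=2,n=5: res = 39+10 = 49
p=2,n=6: res = 49+12 = 61
p=2,n=7: res = 61+14 = 75
p=3,n=3: res = 75+9 = 84
p=3,n=4: res = 84+12 = 96
p=3,n=5: res = 96+15 = 111
p=3,n=6: res = 111+18 = 129
p=3,n=7: res = 129+21 = 150
p=4,n=3: res = 150+12 = 162
p=4,n=4: res = 162+16 = 178
p=4,n=5: res = 178+20 = 198
p=4,n=6: res = 198+24 = 222
p=4,n=7: res = 222+28 = 250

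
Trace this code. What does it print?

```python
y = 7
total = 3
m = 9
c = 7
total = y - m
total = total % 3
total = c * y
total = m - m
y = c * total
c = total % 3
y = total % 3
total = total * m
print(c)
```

total = 7-9 = -2
total = (-2)%3 = 1
total = 7*7 = 49
total = 9-9 = 0
y = 7*0 = 0
c = 0%3 = 0
y = 0%3 = 0
total = 0*9 = 0

0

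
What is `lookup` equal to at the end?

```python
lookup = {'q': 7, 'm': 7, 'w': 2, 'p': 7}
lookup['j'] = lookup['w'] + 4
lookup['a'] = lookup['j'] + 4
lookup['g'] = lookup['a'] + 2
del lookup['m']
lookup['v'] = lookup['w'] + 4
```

lookup['j'] = lookup['w']+4 = 6 → {'q': 7, 'm': 7, 'w': 2, 'p': 7, 'j': 6}
lookup['a'] = lookup['j']+4 = 10 → {'q': 7, 'm': 7, 'w': 2, 'p': 7, 'j': 6, 'a': 10}
lookup['g'] = lookup['a']+2 = 12 → {'q': 7, 'm': 7, 'w': 2, 'p': 7, 'j': 6, 'a': 10, 'g': 12}
del 'm' → {'q': 7, 'w': 2, 'p': 7, 'j': 6, 'a': 10, 'g': 12}
lookup['v'] = lookup['w']+4 = 6 → {'q': 7, 'w': 2, 'p': 7, 'j': 6, 'a': 10, 'g': 12, 'v': 6}

{'q': 7, 'w': 2, 'p': 7, 'j': 6, 'a': 10, 'g': 12, 'v': 6}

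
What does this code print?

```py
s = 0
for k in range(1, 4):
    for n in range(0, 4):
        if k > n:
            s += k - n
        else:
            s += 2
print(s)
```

k=1,n=0: 1>0, s = 0+1 = 1
k=1,n=1: not 1>1, s = 1+2 = 3
k=1,n=2: not 1>2, s = 3+2 = 5
k=1,n=3: not 1>3, s = 5+2 = 7
k=2,n=0: 2>0, s = 7+2 = 9
k=2,n=1: 2>1, s = 9+1 = 10
k=2,n=2: not 2>2, s = 10+2 = 12
k=2,n=3: not 2>3, s = 12+2 = 14
k=3,n=0: 3>0, s = 14+3 = 17
k=3,n=1: 3>1, s = 17+2 = 19
k=3,n=2: 3>2, s = 19+1 = 20
k=3,n=3: not 3>3, s = 20+2 = 22

22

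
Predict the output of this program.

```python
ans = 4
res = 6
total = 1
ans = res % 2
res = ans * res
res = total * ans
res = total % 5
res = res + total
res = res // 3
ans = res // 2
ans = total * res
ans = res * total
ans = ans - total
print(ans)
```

ans = 6%2 = 0
res = 0*6 = 0
res = 1*0 = 0
res = 1%5 = 1
res = 1+1 = 2
res = 2//3 = 0
ans = 0//2 = 0
ans = 1*0 = 0
ans = 0*1 = 0
ans = 0-1 = -1

-1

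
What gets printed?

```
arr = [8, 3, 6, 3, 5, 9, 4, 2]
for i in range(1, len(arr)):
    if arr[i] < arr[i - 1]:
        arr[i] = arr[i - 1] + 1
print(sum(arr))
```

i=1: 3<8, arr[1] = 8+1 = 9 → [8, 9, 6, 3, 5, 9, 4, 2]
i=2: 6<9, arr[2] = 9+1 = 10 → [8, 9, 10, 3, 5, 9, 4, 2]
i=3: 3<10, arr[3] = 10+1 = 11 → [8, 9, 10, 11, 5, 9, 4, 2]
i=4: 5<11, arr[4] = 11+1 = 12 → [8, 9, 10, 11, 12, 9, 4, 2]
i=5: 9<12, arr[5] = 12+1 = 13 → [8, 9, 10, 11, 12, 13, 4, 2]
i=6: 4<13, arr[6] = 13+1 = 14 → [8, 9, 10, 11, 12, 13, 14, 2]
i=7: 2<14, arr[7] = 14+1 = 15 → [8, 9, 10, 11, 12, 13, 14, 15]
sum = 92

92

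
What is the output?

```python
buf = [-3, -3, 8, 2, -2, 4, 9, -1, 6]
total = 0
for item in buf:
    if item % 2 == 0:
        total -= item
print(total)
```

-18

item=-3: not even
item=-3: not even
item=8: even, total = 0-8 = -8
item=2: even, total = (-8)-2 = -10
item=-2: even, total = (-10)-(-2) = -8
item=4: even, total = (-8)-4 = -12
item=9: not even
item=-1: not even
item=6: even, total = (-12)-6 = -18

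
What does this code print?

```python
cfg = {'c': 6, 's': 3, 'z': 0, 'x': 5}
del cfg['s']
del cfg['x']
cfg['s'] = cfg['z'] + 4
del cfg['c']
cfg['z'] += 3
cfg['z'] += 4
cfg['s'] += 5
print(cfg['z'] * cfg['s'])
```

del 's' → {'c': 6, 'z': 0, 'x': 5}
del 'x' → {'c': 6, 'z': 0}
cfg['s'] = cfg['z']+4 = 4 → {'c': 6, 'z': 0, 's': 4}
del 'c' → {'z': 0, 's': 4}
cfg['z'] = 0+3 = 3 → {'z': 3, 's': 4}
cfg['z'] = 3+4 = 7 → {'z': 7, 's': 4}
cfg['s'] = 4+5 = 9 → {'z': 7, 's': 9}
cfg['z']*cfg['s'] = 7*9 = 63

63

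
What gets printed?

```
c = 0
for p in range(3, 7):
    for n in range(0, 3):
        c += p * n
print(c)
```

54

p=3,n=0: c = 0+0 = 0
p=3,n=1: c = 0+3 = 3
p=3,n=2: c = 3+6 = 9
p=4,n=0: c = 9+0 = 9
p=4,n=1: c = 9+4 = 13
p=4,n=2: c = 13+8 = 21
p=5,n=0: c = 21+0 = 21
p=5,n=1: c = 21+5 = 26
p=5,n=2: c = 26+10 = 36
p=6,n=0: c = 36+0 = 36
p=6,n=1: c = 36+6 = 42
p=6,n=2: c = 42+12 = 54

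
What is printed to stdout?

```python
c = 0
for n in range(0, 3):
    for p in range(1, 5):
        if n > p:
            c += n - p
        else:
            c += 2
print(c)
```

n=0,p=1: not 0>1, c = 0+2 = 2
n=0,p=2: not 0>2, c = 2+2 = 4
n=0,p=3: not 0>3, c = 4+2 = 6
n=0,p=4: not 0>4, c = 6+2 = 8
n=1,p=1: not 1>1, c = 8+2 = 10
n=1,p=2: not 1>2, c = 10+2 = 12
n=1,p=3: not 1>3, c = 12+2 = 14
n=1,p=4: not 1>4, c = 14+2 = 16
n=2,p=1: 2>1, c = 16+1 = 17
n=2,p=2: not 2>2, c = 17+2 = 19
n=2,p=3: not 2>3, c = 19+2 = 21
n=2,p=4: not 2>4, c = 21+2 = 23

23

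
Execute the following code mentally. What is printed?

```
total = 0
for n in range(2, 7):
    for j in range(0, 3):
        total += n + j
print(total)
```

n=2,j=0: total = 0+2 = 2
n=2,j=1: total = 2+3 = 5
n=2,j=2: total = 5+4 = 9
n=3,j=0: total = 9+3 = 12
n=3,j=1: total = 12+4 = 16
n=3,j=2: total = 16+5 = 21
n=4,j=0: total = 21+4 = 25
n=4,j=1: total = 25+5 = 30
n=4,j=2: total = 30+6 = 36
n=5,j=0: total = 36+5 = 41
n=5,j=1: total = 41+6 = 47
n=5,j=2: total = 47+7 = 54
n=6,j=0: total = 54+6 = 60
n=6,j=1: total = 60+7 = 67
n=6,j=2: total = 67+8 = 75

75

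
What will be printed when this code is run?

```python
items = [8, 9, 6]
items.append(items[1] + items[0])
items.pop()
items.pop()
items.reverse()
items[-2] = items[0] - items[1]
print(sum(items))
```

9

append items[1]+items[0] = 9+8 = 17 → [8, 9, 6, 17]
pop() removes 17 → [8, 9, 6]
pop() removes 6 → [8, 9]
reverse → [9, 8]
items[-2] = items[0]-items[1] = 9-8 = 1 → [1, 8]
sum = 9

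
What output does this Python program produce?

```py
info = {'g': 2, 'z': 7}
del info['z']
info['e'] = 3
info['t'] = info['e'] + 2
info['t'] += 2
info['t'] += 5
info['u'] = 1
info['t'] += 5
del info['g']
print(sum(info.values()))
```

21

del 'z' → {'g': 2}
info['e'] = 3 → {'g': 2, 'e': 3}
info['t'] = info['e']+2 = 5 → {'g': 2, 'e': 3, 't': 5}
info['t'] = 5+2 = 7 → {'g': 2, 'e': 3, 't': 7}
info['t'] = 7+5 = 12 → {'g': 2, 'e': 3, 't': 12}
info['u'] = 1 → {'g': 2, 'e': 3, 't': 12, 'u': 1}
info['t'] = 12+5 = 17 → {'g': 2, 'e': 3, 't': 17, 'u': 1}
del 'g' → {'e': 3, 't': 17, 'u': 1}
sum of values = 21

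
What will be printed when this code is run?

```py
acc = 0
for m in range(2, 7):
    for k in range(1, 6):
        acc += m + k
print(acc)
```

m=2,k=1: acc = 0+3 = 3
m=2,k=2: acc = 3+4 = 7
m=2,k=3: acc = 7+5 = 12
m=2,k=4: acc = 12+6 = 18
m=2,k=5: acc = 18+7 = 25
m=3,k=1: acc = 25+4 = 29
m=3,k=2: acc = 29+5 = 34
m=3,k=3: acc = 34+6 = 40
m=3,k=4: acc = 40+7 = 47
m=3,k=5: acc = 47+8 = 55
m=4,k=1: acc = 55+5 = 60
m=4,k=2: acc = 60+6 = 66
m=4,k=3: acc = 66+7 = 73
m=4,k=4: acc = 73+8 = 81
m=4,k=5: acc = 81+9 = 90
m=5,k=1: acc = 90+6 = 96
m=5,k=2: acc = 96+7 = 103
m=5,k=3: acc = 103+8 = 111
m=5,k=4: acc = 111+9 = 120
m=5,k=5: acc = 120+10 = 130
m=6,k=1: acc = 130+7 = 137
m=6,k=2: acc = 137+8 = 145
m=6,k=3: acc = 145+9 = 154
m=6,k=4: acc = 154+10 = 164
m=6,k=5: acc = 164+11 = 175

175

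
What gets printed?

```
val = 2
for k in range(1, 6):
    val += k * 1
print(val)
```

17

k=1: val = 2+1*1 = 3
k=2: val = 3+2*1 = 5
k=3: val = 5+3*1 = 8
k=4: val = 8+4*1 = 12
k=5: val = 12+5*1 = 17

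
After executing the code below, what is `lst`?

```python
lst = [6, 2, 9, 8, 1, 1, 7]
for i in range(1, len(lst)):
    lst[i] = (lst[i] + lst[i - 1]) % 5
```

i=1: lst[1] = (2+6)%5 = 3 → [6, 3, 9, 8, 1, 1, 7]
i=2: lst[2] = (9+3)%5 = 2 → [6, 3, 2, 8, 1, 1, 7]
i=3: lst[3] = (8+2)%5 = 0 → [6, 3, 2, 0, 1, 1, 7]
i=4: lst[4] = (1+0)%5 = 1 → [6, 3, 2, 0, 1, 1, 7]
i=5: lst[5] = (1+1)%5 = 2 → [6, 3, 2, 0, 1, 2, 7]
i=6: lst[6] = (7+2)%5 = 4 → [6, 3, 2, 0, 1, 2, 4]

[6, 3, 2, 0, 1, 2, 4]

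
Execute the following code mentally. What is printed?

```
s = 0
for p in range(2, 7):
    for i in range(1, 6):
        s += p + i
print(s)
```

175

p=2,i=1: s = 0+3 = 3
p=2,i=2: s = 3+4 = 7
p=2,i=3: s = 7+5 = 12
p=2,i=4: s = 12+6 = 18
p=2,i=5: s = 18+7 = 25
p=3,i=1: s = 25+4 = 29
p=3,i=2: s = 29+5 = 34
p=3,i=3: s = 34+6 = 40
p=3,i=4: s = 40+7 = 47
p=3,i=5: s = 47+8 = 55
p=4,i=1: s = 55+5 = 60
p=4,i=2: s = 60+6 = 66
p=4,i=3: s = 66+7 = 73
p=4,i=4: s = 73+8 = 81
p=4,i=5: s = 81+9 = 90
p=5,i=1: s = 90+6 = 96
p=5,i=2: s = 96+7 = 103
p=5,i=3: s = 103+8 = 111
p=5,i=4: s = 111+9 = 120
p=5,i=5: s = 120+10 = 130
p=6,i=1: s = 130+7 = 137
p=6,i=2: s = 137+8 = 145
p=6,i=3: s = 145+9 = 154
p=6,i=4: s = 154+10 = 164
p=6,i=5: s = 164+11 = 175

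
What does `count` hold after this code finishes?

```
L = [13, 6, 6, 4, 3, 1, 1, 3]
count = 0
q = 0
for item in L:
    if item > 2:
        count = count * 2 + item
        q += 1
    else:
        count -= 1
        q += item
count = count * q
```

4648

item=13: >2, count = 0*2+13 = 13; q=1
item=6: >2, count = 13*2+6 = 32; q=2
item=6: >2, count = 32*2+6 = 70; q=3
item=4: >2, count = 70*2+4 = 144; q=4
item=3: >2, count = 144*2+3 = 291; q=5
item=1: not >2, count = 291-1 = 290; q=6
item=1: not >2, count = 290-1 = 289; q=7
item=3: >2, count = 289*2+3 = 581; q=8
count*q = 581*8 = 4648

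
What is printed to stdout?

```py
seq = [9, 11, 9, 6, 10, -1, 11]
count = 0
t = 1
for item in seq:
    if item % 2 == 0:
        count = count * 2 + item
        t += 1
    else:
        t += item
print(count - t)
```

-20

item=9: not even; t=10
item=11: not even; t=21
item=9: not even; t=30
item=6: even, count = 0*2+6 = 6; t=31
item=10: even, count = 6*2+10 = 22; t=32
item=-1: not even; t=31
item=11: not even; t=42
count-t = 22-42 = -20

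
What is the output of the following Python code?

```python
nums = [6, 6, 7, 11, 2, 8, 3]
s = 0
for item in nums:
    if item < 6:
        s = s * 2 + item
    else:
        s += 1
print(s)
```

25

item=6: not <6, s = 0+1 = 1
item=6: not <6, s = 1+1 = 2
item=7: not <6, s = 2+1 = 3
item=11: not <6, s = 3+1 = 4
item=2: <6, s = 4*2+2 = 10
item=8: not <6, s = 10+1 = 11
item=3: <6, s = 11*2+3 = 25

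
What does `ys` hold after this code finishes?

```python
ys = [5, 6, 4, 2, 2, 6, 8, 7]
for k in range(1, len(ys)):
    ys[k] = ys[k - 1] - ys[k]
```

k=1: ys[1] = 5-6 = -1 → [5, -1, 4, 2, 2, 6, 8, 7]
k=2: ys[2] = (-1)-4 = -5 → [5, -1, -5, 2, 2, 6, 8, 7]
k=3: ys[3] = (-5)-2 = -7 → [5, -1, -5, -7, 2, 6, 8, 7]
k=4: ys[4] = (-7)-2 = -9 → [5, -1, -5, -7, -9, 6, 8, 7]
k=5: ys[5] = (-9)-6 = -15 → [5, -1, -5, -7, -9, -15, 8, 7]
k=6: ys[6] = (-15)-8 = -23 → [5, -1, -5, -7, -9, -15, -23, 7]
k=7: ys[7] = (-23)-7 = -30 → [5, -1, -5, -7, -9, -15, -23, -30]

[5, -1, -5, -7, -9, -15, -23, -30]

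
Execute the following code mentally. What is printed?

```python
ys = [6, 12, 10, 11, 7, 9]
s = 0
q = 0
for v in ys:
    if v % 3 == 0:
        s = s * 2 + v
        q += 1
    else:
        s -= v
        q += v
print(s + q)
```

32

v=6: %3==0, s = 0*2+6 = 6; q=1
v=12: %3==0, s = 6*2+12 = 24; q=2
v=10: not %3==0, s = 24-10 = 14; q=12
v=11: not %3==0, s = 14-11 = 3; q=23
v=7: not %3==0, s = 3-7 = -4; q=30
v=9: %3==0, s = (-4)*2+9 = 1; q=31
s+q = 1+31 = 32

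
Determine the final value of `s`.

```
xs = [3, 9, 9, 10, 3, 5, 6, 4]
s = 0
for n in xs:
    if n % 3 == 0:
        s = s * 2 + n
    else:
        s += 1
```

175

n=3: %3==0, s = 0*2+3 = 3
n=9: %3==0, s = 3*2+9 = 15
n=9: %3==0, s = 15*2+9 = 39
n=10: not %3==0, s = 39+1 = 40
n=3: %3==0, s = 40*2+3 = 83
n=5: not %3==0, s = 83+1 = 84
n=6: %3==0, s = 84*2+6 = 174
n=4: not %3==0, s = 174+1 = 175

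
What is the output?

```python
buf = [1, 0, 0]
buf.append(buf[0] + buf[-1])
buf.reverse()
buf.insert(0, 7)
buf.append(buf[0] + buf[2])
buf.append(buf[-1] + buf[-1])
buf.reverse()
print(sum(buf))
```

append buf[0]+buf[-1] = 1+0 = 1 → [1, 0, 0, 1]
reverse → [1, 0, 0, 1]
insert 7 at 0 → [7, 1, 0, 0, 1]
append buf[0]+buf[2] = 7+0 = 7 → [7, 1, 0, 0, 1, 7]
append buf[-1]+buf[-1] = 7+7 = 14 → [7, 1, 0, 0, 1, 7, 14]
reverse → [14, 7, 1, 0, 0, 1, 7]
sum = 30

30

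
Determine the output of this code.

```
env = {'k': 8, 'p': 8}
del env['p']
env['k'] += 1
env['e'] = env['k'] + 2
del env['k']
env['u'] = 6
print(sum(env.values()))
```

17

del 'p' → {'k': 8}
env['k'] = 8+1 = 9 → {'k': 9}
env['e'] = env['k']+2 = 11 → {'k': 9, 'e': 11}
del 'k' → {'e': 11}
env['u'] = 6 → {'e': 11, 'u': 6}
sum of values = 17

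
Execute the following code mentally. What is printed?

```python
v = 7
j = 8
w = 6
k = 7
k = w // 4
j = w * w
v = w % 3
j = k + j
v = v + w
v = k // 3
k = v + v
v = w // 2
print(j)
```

k = 6//4 = 1
j = 6*6 = 36
v = 6%3 = 0
j = 1+36 = 37
v = 0+6 = 6
v = 1//3 = 0
k = 0+0 = 0
v = 6//2 = 3

37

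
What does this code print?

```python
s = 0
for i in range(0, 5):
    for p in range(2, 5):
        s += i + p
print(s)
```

i=0,p=2: s = 0+2 = 2
i=0,p=3: s = 2+3 = 5
i=0,p=4: s = 5+4 = 9
i=1,p=2: s = 9+3 = 12
i=1,p=3: s = 12+4 = 16
i=1,p=4: s = 16+5 = 21
i=2,p=2: s = 21+4 = 25
i=2,p=3: s = 25+5 = 30
i=2,p=4: s = 30+6 = 36
i=3,p=2: s = 36+5 = 41
i=3,p=3: s = 41+6 = 47
i=3,p=4: s = 47+7 = 54
i=4,p=2: s = 54+6 = 60
i=4,p=3: s = 60+7 = 67
i=4,p=4: s = 67+8 = 75

75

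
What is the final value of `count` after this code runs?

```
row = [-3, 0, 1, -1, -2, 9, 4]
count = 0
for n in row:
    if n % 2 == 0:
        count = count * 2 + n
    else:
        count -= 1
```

n=-3: not even, count = 0-1 = -1
n=0: even, count = (-1)*2+0 = -2
n=1: not even, count = (-2)-1 = -3
n=-1: not even, count = (-3)-1 = -4
n=-2: even, count = (-4)*2+(-2) = -10
n=9: not even, count = (-10)-1 = -11
n=4: even, count = (-11)*2+4 = -18

-18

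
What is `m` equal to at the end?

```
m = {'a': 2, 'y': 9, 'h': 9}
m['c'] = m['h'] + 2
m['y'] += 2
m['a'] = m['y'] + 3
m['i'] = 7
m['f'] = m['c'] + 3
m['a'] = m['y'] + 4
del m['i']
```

{'a': 15, 'y': 11, 'h': 9, 'c': 11, 'f': 14}

m['c'] = m['h']+2 = 11 → {'a': 2, 'y': 9, 'h': 9, 'c': 11}
m['y'] = 9+2 = 11 → {'a': 2, 'y': 11, 'h': 9, 'c': 11}
m['a'] = m['y']+3 = 14 → {'a': 14, 'y': 11, 'h': 9, 'c': 11}
m['i'] = 7 → {'a': 14, 'y': 11, 'h': 9, 'c': 11, 'i': 7}
m['f'] = m['c']+3 = 14 → {'a': 14, 'y': 11, 'h': 9, 'c': 11, 'i': 7, 'f': 14}
m['a'] = m['y']+4 = 15 → {'a': 15, 'y': 11, 'h': 9, 'c': 11, 'i': 7, 'f': 14}
del 'i' → {'a': 15, 'y': 11, 'h': 9, 'c': 11, 'f': 14}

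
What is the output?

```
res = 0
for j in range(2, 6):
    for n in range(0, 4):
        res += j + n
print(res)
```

j=2,n=0: res = 0+2 = 2
j=2,n=1: res = 2+3 = 5
j=2,n=2: res = 5+4 = 9
j=2,n=3: res = 9+5 = 14
j=3,n=0: res = 14+3 = 17
j=3,n=1: res = 17+4 = 21
j=3,n=2: res = 21+5 = 26
j=3,n=3: res = 26+6 = 32
j=4,n=0: res = 32+4 = 36
j=4,n=1: res = 36+5 = 41
j=4,n=2: res = 41+6 = 47
j=4,n=3: res = 47+7 = 54
j=5,n=0: res = 54+5 = 59
j=5,n=1: res = 59+6 = 65
j=5,n=2: res = 65+7 = 72
j=5,n=3: res = 72+8 = 80

80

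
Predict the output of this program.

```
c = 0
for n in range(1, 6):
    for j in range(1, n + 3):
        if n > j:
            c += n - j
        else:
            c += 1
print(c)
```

n=1,j=1: not 1>1, c = 0+1 = 1
n=1,j=2: not 1>2, c = 1+1 = 2
n=1,j=3: not 1>3, c = 2+1 = 3
n=2,j=1: 2>1, c = 3+1 = 4
n=2,j=2: not 2>2, c = 4+1 = 5
n=2,j=3: not 2>3, c = 5+1 = 6
n=2,j=4: not 2>4, c = 6+1 = 7
n=3,j=1: 3>1, c = 7+2 = 9
n=3,j=2: 3>2, c = 9+1 = 10
n=3,j=3: not 3>3, c = 10+1 = 11
n=3,j=4: not 3>4, c = 11+1 = 12
n=3,j=5: not 3>5, c = 12+1 = 13
n=4,j=1: 4>1, c = 13+3 = 16
n=4,j=2: 4>2, c = 16+2 = 18
n=4,j=3: 4>3, c = 18+1 = 19
n=4,j=4: not 4>4, c = 19+1 = 20
n=4,j=5: not 4>5, c = 20+1 = 21
n=4,j=6: not 4>6, c = 21+1 = 22
n=5,j=1: 5>1, c = 22+4 = 26
n=5,j=2: 5>2, c = 26+3 = 29
n=5,j=3: 5>3, c = 29+2 = 31
n=5,j=4: 5>4, c = 31+1 = 32
n=5,j=5: not 5>5, c = 32+1 = 33
n=5,j=6: not 5>6, c = 33+1 = 34
n=5,j=7: not 5>7, c = 34+1 = 35

35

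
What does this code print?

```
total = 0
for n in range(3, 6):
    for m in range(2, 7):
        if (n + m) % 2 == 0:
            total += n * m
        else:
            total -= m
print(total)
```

n=3,m=2: odd sum, total = 0-2 = -2
n=3,m=3: even sum, total = (-2)+9 = 7
n=3,m=4: odd sum, total = 7-4 = 3
n=3,m=5: even sum, total = 3+15 = 18
n=3,m=6: odd sum, total = 18-6 = 12
n=4,m=2: even sum, total = 12+8 = 20
n=4,m=3: odd sum, total = 20-3 = 17
n=4,m=4: even sum, total = 17+16 = 33
n=4,m=5: odd sum, total = 33-5 = 28
n=4,m=6: even sum, total = 28+24 = 52
n=5,m=2: odd sum, total = 52-2 = 50
n=5,m=3: even sum, total = 50+15 = 65
n=5,m=4: odd sum, total = 65-4 = 61
n=5,m=5: even sum, total = 61+25 = 86
n=5,m=6: odd sum, total = 86-6 = 80

80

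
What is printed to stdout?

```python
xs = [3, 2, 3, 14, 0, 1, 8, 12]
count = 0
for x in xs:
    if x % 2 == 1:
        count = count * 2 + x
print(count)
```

x=3: odd, count = 0*2+3 = 3
x=2: not odd
x=3: odd, count = 3*2+3 = 9
x=14: not odd
x=0: not odd
x=1: odd, count = 9*2+1 = 19
x=8: not odd
x=12: not odd

19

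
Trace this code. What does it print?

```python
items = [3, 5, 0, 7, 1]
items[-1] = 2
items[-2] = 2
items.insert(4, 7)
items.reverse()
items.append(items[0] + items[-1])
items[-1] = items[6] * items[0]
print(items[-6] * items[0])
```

14

items[-1] = 2 → [3, 5, 0, 7, 2]
items[-2] = 2 → [3, 5, 0, 2, 2]
insert 7 at 4 → [3, 5, 0, 2, 7, 2]
reverse → [2, 7, 2, 0, 5, 3]
append items[0]+items[-1] = 2+3 = 5 → [2, 7, 2, 0, 5, 3, 5]
items[-1] = items[6]*items[0] = 5*2 = 10 → [2, 7, 2, 0, 5, 3, 10]
items[-6]*items[0] = 7*2 = 14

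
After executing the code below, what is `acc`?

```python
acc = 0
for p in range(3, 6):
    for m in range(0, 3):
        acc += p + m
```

45

p=3,m=0: acc = 0+3 = 3
p=3,m=1: acc = 3+4 = 7
p=3,m=2: acc = 7+5 = 12
p=4,m=0: acc = 12+4 = 16
p=4,m=1: acc = 16+5 = 21
p=4,m=2: acc = 21+6 = 27
p=5,m=0: acc = 27+5 = 32
p=5,m=1: acc = 32+6 = 38
p=5,m=2: acc = 38+7 = 45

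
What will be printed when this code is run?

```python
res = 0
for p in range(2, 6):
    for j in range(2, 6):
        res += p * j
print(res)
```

196

p=2,j=2: res = 0+4 = 4
p=2,j=3: res = 4+6 = 10
p=2,j=4: res = 10+8 = 18
p=2,j=5: res = 18+10 = 28
p=3,j=2: res = 28+6 = 34
p=3,j=3: res = 34+9 = 43
p=3,j=4: res = 43+12 = 55
p=3,j=5: res = 55+15 = 70
p=4,j=2: res = 70+8 = 78
p=4,j=3: res = 78+12 = 90
p=4,j=4: res = 90+16 = 106
p=4,j=5: res = 106+20 = 126
p=5,j=2: res = 126+10 = 136
p=5,j=3: res = 136+15 = 151
p=5,j=4: res = 151+20 = 171
p=5,j=5: res = 171+25 = 196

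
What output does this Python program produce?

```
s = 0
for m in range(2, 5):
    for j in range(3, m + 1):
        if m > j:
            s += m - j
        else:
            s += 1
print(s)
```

3

m=3,j=3: not 3>3, s = 0+1 = 1
m=4,j=3: 4>3, s = 1+1 = 2
m=4,j=4: not 4>4, s = 2+1 = 3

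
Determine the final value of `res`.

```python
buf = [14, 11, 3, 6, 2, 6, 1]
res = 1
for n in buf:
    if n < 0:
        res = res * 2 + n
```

1

n=14: not <0
n=11: not <0
n=3: not <0
n=6: not <0
n=2: not <0
n=6: not <0
n=1: not <0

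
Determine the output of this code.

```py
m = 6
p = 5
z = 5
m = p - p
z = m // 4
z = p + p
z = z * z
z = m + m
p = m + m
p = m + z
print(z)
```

0

m = 5-5 = 0
z = 0//4 = 0
z = 5+5 = 10
z = 10*10 = 100
z = 0+0 = 0
p = 0+0 = 0
p = 0+0 = 0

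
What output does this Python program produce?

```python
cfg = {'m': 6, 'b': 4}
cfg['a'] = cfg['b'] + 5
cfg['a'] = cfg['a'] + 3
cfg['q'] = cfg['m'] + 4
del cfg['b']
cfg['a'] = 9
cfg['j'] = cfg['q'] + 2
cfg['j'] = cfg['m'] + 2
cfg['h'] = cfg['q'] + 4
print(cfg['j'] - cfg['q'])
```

cfg['a'] = cfg['b']+5 = 9 → {'m': 6, 'b': 4, 'a': 9}
cfg['a'] = cfg['a']+3 = 12 → {'m': 6, 'b': 4, 'a': 12}
cfg['q'] = cfg['m']+4 = 10 → {'m': 6, 'b': 4, 'a': 12, 'q': 10}
del 'b' → {'m': 6, 'a': 12, 'q': 10}
cfg['a'] = 9 → {'m': 6, 'a': 9, 'q': 10}
cfg['j'] = cfg['q']+2 = 12 → {'m': 6, 'a': 9, 'q': 10, 'j': 12}
cfg['j'] = cfg['m']+2 = 8 → {'m': 6, 'a': 9, 'q': 10, 'j': 8}
cfg['h'] = cfg['q']+4 = 14 → {'m': 6, 'a': 9, 'q': 10, 'j': 8, 'h': 14}
cfg['j']-cfg['q'] = 8-10 = -2

-2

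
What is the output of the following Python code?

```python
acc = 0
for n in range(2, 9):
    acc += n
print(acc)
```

35

n=2: acc = 0+2 = 2
n=3: acc = 2+3 = 5
n=4: acc = 5+4 = 9
n=5: acc = 9+5 = 14
n=6: acc = 14+6 = 20
n=7: acc = 20+7 = 27
n=8: acc = 27+8 = 35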